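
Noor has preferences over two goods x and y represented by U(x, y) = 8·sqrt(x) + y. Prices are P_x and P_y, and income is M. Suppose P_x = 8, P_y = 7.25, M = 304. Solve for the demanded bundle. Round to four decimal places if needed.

MU_x = 4/√x, MU_y = 1. Tangency: 4/√x = P_x/P_y.
Thus x* = (4·P_y/P_x)² — independent of M — with the rest of income spent on y.
Plugging in: x* = (4·7.25/8)² = 13.1406, y* = 27.431.

x* = 13.1406, y* = 27.431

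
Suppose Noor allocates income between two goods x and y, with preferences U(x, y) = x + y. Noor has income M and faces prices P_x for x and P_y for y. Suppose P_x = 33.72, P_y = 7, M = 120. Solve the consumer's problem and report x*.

Perfect substitutes: compare marginal utility per dollar. 1/P_x vs 1/P_y → 0.0297 vs 0.1429.
y gives more utility per dollar, so spend all income on y: y* = M/P_y, x* = 0.
Numerically: x* = 0, y* = 17.1429.

x* = 0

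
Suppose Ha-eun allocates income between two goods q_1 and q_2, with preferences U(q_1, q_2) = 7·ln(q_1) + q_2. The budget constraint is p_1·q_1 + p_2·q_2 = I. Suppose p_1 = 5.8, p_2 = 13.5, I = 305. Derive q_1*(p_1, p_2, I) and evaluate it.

Set MRS = p_1/p_2: (7/q_1)/1 = p_1/p_2.
So q_1*(p_1,p_2) = 7·p_2/p_1, independent of income; and q_2* = (I − 7·p_2)/p_2.
At the given prices: q_1* = 7·13.5/5.8 = 16.2931.

q_1* = 16.2931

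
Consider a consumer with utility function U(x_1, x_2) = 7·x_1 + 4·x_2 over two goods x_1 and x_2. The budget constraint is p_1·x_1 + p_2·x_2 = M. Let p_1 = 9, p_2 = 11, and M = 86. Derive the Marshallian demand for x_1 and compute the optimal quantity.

x_1* = 9.5556

Linear utility — the consumer picks whichever good has higher MU/price: 7/9 = 0.7778 vs 4/11 = 0.3636.
x_1 gives more utility per dollar, so spend all income on x_1: x_1* = M/p_1, x_2* = 0.
Numerically: x_1* = 9.5556, x_2* = 0.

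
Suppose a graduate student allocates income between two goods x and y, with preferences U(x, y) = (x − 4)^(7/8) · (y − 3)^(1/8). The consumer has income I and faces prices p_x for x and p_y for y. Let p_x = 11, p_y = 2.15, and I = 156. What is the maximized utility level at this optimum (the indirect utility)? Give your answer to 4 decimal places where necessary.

V = 8.0734

This is Cobb-Douglas in (x−4, y−3): tangency gives 0.875·p_y·(y−3) = 0.125·p_x·(x−4).
After buying the subsistence bundle (4, 3), a share 0.875 of the remaining income goes to x: x* = 4 + 0.875·(I − 4p_x − 3p_y)/p_x.
Discretionary income = 156 − 4·11 − 3·2.15 = 105.55; x* = 4 + 0.875·105.55/11 = 12.396; y* = 3 + 0.125·105.55/2.15 = 9.1366.
Utility at the optimum: U(12.396, 9.1366) = 8.0734.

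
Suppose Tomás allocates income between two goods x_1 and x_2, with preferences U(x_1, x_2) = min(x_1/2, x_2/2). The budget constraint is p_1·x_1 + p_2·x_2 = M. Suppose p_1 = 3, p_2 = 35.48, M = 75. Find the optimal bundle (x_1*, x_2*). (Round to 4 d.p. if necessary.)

x_1* = 1.9491, x_2* = 1.9491

Leontief preferences: the optimum is at the kink where x_1/2 = x_2/2, i.e. x_2 = x_1.
Budget: p_1·x_1 + p_2·x_1 = M, so (2·p_1 + 2·p_2)·x_1 = 2·M.
Demand: x_1*(p_1,p_2,M) = 2·M/(2·p_1 + 2·p_2), x_2* = 2·M/(2·p_1 + 2·p_2).
Here 2·3 + 2·35.48 = 76.96, giving x_1* = 1.9491 and x_2* = 1.9491.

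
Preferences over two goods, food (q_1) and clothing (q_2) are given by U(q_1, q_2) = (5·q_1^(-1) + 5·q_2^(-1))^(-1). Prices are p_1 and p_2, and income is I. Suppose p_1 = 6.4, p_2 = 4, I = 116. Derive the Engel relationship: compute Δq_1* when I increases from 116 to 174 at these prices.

From the CES first-order condition, (q_2/q_1)^(2) = p_1/p_2.
Solve for the ratio: q_2/q_1 = [p_1/p_2]^(0.5).
Substitute q_2 = (q_2/q_1)·q_1 into the budget: q_1* = I/(p_1 + p_2·(q_2/q_1)).
Numerically q_2/q_1 = 1.264911, so q_1* = 116/(6.4 + 4·1.264911) = 10.1225.
At I' = 174: q_1* = 15.1837. Change: 15.1837 − 10.1225 = 5.0612.

Δq_1* = 5.0612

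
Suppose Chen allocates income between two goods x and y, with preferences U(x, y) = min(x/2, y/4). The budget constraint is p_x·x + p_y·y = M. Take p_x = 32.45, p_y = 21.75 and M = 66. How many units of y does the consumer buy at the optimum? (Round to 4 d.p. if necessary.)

y* = 1.738

Leontief preferences: the optimum is at the kink where x/2 = y/4, i.e. y = 2·x.
Budget: p_x·x + p_y·2·x = M, so (2·p_x + 4·p_y)·x = 2·M.
Demand: x*(p_x,p_y,M) = 2·M/(2·p_x + 4·p_y), y* = 4·M/(2·p_x + 4·p_y).
Here 2·32.45 + 4·21.75 = 151.9, giving y* = 1.738.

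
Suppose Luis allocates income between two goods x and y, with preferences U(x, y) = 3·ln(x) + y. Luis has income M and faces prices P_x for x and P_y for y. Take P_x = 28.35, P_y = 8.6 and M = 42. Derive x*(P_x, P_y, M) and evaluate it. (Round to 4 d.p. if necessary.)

x* = 0.9101

At the given prices: x* = 3·8.6/28.35 = 0.9101.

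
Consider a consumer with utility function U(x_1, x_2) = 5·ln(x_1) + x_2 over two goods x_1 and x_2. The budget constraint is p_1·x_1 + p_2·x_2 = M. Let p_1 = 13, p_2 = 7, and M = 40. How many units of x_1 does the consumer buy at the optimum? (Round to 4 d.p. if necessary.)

x_1* = 2.6923

MU_x_1 = 5/x_1, MU_x_2 = 1. Tangency: 5/x_1 = p_1/p_2.
So x_1*(p_1,p_2) = 5·p_2/p_1, independent of income; and x_2* = (M − 5·p_2)/p_2.
At the given prices: x_1* = 5·7/13 = 2.6923.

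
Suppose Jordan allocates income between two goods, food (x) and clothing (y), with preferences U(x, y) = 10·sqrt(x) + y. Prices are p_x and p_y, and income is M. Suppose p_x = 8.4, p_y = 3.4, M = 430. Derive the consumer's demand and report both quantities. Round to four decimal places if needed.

x* = 4.0958, y* = 116.3515

Plugging in: x* = (5·3.4/8.4)² = 4.0958, y* = 116.3515.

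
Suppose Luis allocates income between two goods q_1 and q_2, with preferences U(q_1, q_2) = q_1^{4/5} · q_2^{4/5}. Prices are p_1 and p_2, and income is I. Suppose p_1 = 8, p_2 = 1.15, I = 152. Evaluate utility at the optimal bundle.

V = 173.0898

The MRS is q_2/q_1. Set MRS = p_1/p_2.
Rearranging, p_2·q_2 = p_1·q_1. Substituting into the budget gives p_1·q_1·(1 + 1) = I.
Demand: q_1*(p_1,p_2,I) = 0.5·I/p_1 and q_2* = 0.5·I/p_2.
At p_1=8, p_2=1.15, I=152: q_1* = 0.5·152/8 = 9.5, q_2* = 66.087.
Utility at the optimum: U(9.5, 66.087) = 173.0898.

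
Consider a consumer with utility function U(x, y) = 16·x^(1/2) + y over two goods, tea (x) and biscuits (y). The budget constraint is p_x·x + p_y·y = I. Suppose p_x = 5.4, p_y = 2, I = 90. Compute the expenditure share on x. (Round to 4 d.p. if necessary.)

Plugging in: x* = (8·2/5.4)² = 8.7791, y* = 21.2963.
Expenditure on x: 5.4·8.7791 = 47.4074; share = 0.5267.

share on x = 0.5267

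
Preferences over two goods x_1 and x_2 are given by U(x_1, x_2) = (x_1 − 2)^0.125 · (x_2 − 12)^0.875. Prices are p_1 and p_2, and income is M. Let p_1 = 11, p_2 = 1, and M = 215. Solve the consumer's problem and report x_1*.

This is Cobb-Douglas in (x_1−2, x_2−12): tangency gives 0.125·p_2·(x_2−12) = 0.875·p_1·(x_1−2).
Substituting into the budget: x_1* = 2 + 0.125·(M − 2·p_1 − 12·p_2)/p_1, and x_2* = 12 + 0.875·(…)/p_2.
Discretionary income = 215 − 2·11 − 12·1 = 181; x_1* = 2 + 0.125·181/11 = 4.0568.

x_1* = 4.0568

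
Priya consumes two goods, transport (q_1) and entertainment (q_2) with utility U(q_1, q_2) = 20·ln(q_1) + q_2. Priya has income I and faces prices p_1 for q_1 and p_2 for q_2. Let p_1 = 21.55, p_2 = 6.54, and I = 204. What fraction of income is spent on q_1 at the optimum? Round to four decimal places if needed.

share on q_1 = 0.6412

Set MRS = p_1/p_2: (20/q_1)/1 = p_1/p_2.
So q_1*(p_1,p_2) = 20·p_2/p_1, independent of income; and q_2* = (I − 20·p_2)/p_2.
At the given prices: q_1* = 20·6.54/21.55 = 6.0696, and q_2* = 11.1927.
Expenditure on q_1: 21.55·6.0696 = 130.8; share = 0.6412.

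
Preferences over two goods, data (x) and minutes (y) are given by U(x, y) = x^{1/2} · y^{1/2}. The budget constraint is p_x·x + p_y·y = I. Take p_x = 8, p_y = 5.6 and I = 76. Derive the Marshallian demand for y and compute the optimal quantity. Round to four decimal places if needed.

y* = 6.7857

The MRS is y/x. Set MRS = p_x/p_y.
Rearranging, p_y·y = p_x·x. Substituting into the budget gives p_x·x·(1 + 1) = I.
Demand: x*(p_x,p_y,I) = 0.5·I/p_x and y* = 0.5·I/p_y.
At p_x=8, p_y=5.6, I=76: y* = 0.5·76/5.6 = 6.7857.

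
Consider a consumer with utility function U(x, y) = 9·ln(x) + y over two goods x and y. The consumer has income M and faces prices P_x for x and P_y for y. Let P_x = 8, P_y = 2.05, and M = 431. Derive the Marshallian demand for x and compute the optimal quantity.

MU_x = 9/x, MU_y = 1. Tangency: 9/x = P_x/P_y.
So x*(P_x,P_y) = 9·P_y/P_x, independent of income; and y* = (M − 9·P_y)/P_y.
At the given prices: x* = 9·2.05/8 = 2.3062.

x* = 2.3062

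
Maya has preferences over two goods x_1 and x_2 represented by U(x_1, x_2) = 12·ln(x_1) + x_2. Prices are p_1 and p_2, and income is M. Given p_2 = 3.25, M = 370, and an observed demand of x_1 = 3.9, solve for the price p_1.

Set MRS = p_1/p_2: (12/x_1)/1 = p_1/p_2.
So x_1*(p_1,p_2) = 12·p_2/p_1, independent of income; and x_2* = (M − 12·p_2)/p_2.
Set x_1* = 3.9 in the demand function and solve for p_1: p_1 = 10.

p_1 = 10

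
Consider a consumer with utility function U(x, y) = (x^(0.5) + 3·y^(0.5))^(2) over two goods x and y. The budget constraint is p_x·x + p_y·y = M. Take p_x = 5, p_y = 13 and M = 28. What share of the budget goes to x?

MRS = MU_x/MU_y = (1/3)·(y/x)^(0.5). Set equal to p_x/p_y.
Solve for the ratio: y/x = [3·p_x/p_y]^(2).
With the ratio pinned down, the budget gives x* = M/(p_x + p_y·(y/x)) and y* = (y/x)·x*.
Numerically y/x = 1.331361, so x* = 28/(5 + 13·1.331361) = 1.2552 and y* = 1.331361·1.2552 = 1.6711.
Expenditure on x: 5·1.2552 = 6.2759; share = 0.2241.

share on x = 0.2241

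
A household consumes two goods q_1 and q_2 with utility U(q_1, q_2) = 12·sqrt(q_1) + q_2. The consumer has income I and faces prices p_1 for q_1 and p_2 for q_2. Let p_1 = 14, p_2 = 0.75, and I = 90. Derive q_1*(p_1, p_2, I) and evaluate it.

Set MRS = p_1/p_2: 6·q_1^(−1/2) = p_1/p_2.
Solve: √q_1 = 6·p_2/p_1, so q_1*(p_1,p_2) = (6·p_2/p_1)², and q_2* = (I − p_1·q_1*)/p_2.
Plugging in: q_1* = (6·0.75/14)² = 0.1033.

q_1* = 0.1033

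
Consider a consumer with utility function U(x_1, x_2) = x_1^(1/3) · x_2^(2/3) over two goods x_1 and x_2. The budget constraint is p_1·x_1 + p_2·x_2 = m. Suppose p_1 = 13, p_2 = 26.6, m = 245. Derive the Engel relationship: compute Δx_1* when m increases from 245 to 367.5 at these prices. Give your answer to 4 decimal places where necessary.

The MRS is (1/2)·x_2/x_1. Set MRS = p_1/p_2.
So 1/3·p_2·x_2 = 2/3·p_1·x_1; combined with the budget, a share 1/3 of income goes to x_1.
Demand: x_1*(p_1,p_2,m) = 1/3·m/p_1 and x_2* = 2/3·m/p_2.
At p_1=13, p_2=26.6, m=245: x_1* = 1/3·245/13 = 6.2821.
At m' = 367.5: x_1* = 9.4231. Change: 9.4231 − 6.2821 = 3.141.

Δx_1* = 3.141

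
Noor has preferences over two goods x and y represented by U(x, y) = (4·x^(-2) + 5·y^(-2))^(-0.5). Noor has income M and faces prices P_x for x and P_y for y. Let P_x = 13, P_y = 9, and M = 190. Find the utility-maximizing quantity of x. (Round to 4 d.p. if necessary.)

x* = 7.9301

From the CES first-order condition, (4/5)·(y/x)^(3) = P_x/P_y.
Hence y/x = ((5/4)·P_x/P_y)^(1/(3)), i.e. raised to the 1/3 power.
Substitute y = (y/x)·x into the budget: x* = M/(P_x + P_y·(y/x)).
Numerically y/x = 1.217691, so x* = 190/(13 + 9·1.217691) = 7.9301.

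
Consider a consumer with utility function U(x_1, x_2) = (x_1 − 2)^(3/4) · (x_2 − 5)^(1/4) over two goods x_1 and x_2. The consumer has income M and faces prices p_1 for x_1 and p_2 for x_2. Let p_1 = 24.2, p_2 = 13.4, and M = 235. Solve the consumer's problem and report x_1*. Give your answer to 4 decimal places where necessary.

x_1* = 5.7066

MRS = 3·(x_2−5)/(x_1−2). Tangency with p_1/p_2 gives x_2−5 = (1/3)·(p_1/p_2)·(x_1−2).
After buying the subsistence bundle (2, 5), a share 0.75 of the remaining income goes to x_1: x_1* = 2 + 0.75·(M − 2p_1 − 5p_2)/p_1.
Discretionary income = 235 − 2·24.2 − 5·13.4 = 119.6; x_1* = 2 + 0.75·119.6/24.2 = 5.7066.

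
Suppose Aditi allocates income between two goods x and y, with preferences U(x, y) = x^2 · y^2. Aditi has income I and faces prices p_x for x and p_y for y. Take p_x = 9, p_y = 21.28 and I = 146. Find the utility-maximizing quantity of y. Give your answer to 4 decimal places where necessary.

At p_x=9, p_y=21.28, I=146: y* = 0.5·146/21.28 = 3.4305.

y* = 3.4305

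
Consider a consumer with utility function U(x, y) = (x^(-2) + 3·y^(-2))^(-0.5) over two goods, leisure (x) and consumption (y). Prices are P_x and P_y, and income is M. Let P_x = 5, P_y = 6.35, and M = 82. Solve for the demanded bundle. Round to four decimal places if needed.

x* = 6.0935, y* = 8.1153

MRS = MU_x/MU_y = (1/3)·(y/x)^(3). Set equal to P_x/P_y.
Solve for the ratio: y/x = [3·P_x/P_y]^(1/3).
Substitute y = (y/x)·x into the budget: x* = M/(P_x + P_y·(y/x)).
Numerically y/x = 1.331801, so x* = 82/(5 + 6.35·1.331801) = 6.0935 and y* = 1.331801·6.0935 = 8.1153.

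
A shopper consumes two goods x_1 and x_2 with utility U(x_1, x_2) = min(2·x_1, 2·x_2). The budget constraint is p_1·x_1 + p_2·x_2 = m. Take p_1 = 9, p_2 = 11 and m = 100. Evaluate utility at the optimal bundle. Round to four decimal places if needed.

V = 10

Here 2·9 + 2·11 = 40, giving x_1* = 5 and x_2* = 5.
Utility at the optimum: U(5, 5) = 10.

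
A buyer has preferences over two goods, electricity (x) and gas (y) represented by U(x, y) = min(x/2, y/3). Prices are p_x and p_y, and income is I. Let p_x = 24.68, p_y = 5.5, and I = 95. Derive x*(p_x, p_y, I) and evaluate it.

x* = 2.8849

Leontief preferences: the optimum is at the kink where x/2 = y/3, i.e. y = (3/2)·x.
Budget: p_x·x + p_y·(3/2)·x = I, so (2·p_x + 3·p_y)·x = 2·I.
Demand: x*(p_x,p_y,I) = 2·I/(2·p_x + 3·p_y), y* = 3·I/(2·p_x + 3·p_y).
Here 2·24.68 + 3·5.5 = 65.86, giving x* = 2.8849.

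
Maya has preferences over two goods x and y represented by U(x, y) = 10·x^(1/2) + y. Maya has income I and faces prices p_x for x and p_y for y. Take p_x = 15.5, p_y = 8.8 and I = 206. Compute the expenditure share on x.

Thus x* = (5·p_y/p_x)² — independent of I — with the rest of income spent on y.
Plugging in: x* = (5·8.8/15.5)² = 8.0583, y* = 9.2155.
Expenditure on x: 15.5·8.0583 = 124.9032; share = 0.6063.

share on x = 0.6063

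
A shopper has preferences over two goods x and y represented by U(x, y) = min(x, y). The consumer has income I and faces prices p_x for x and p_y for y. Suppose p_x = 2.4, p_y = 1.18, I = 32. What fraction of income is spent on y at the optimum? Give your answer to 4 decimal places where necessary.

share on y = 0.3296

Demand: x*(p_x,p_y,I) = I/(p_x + p_y), y* = I/(p_x + p_y).
Here 2.4 + 1.18 = 3.58, giving x* = 8.9385 and y* = 8.9385.
Expenditure on y: 1.18·8.9385 = 10.5475; share = 0.3296.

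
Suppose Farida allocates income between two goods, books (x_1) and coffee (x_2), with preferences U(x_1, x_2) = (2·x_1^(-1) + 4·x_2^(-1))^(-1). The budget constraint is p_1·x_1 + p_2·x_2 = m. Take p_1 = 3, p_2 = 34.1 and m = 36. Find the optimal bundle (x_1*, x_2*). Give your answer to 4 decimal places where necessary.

MRS = MU_x_1/MU_x_2 = (1/2)·(x_2/x_1)^(2). Set equal to p_1/p_2.
Solve for the ratio: x_2/x_1 = [2·p_1/p_2]^(0.5).
With the ratio pinned down, the budget gives x_1* = m/(p_1 + p_2·(x_2/x_1)) and x_2* = (x_2/x_1)·x_1*.
Numerically x_2/x_1 = 0.419468, so x_1* = 36/(3 + 34.1·0.419468) = 2.0805 and x_2* = 0.419468·2.0805 = 0.8727.

x_1* = 2.0805, x_2* = 0.8727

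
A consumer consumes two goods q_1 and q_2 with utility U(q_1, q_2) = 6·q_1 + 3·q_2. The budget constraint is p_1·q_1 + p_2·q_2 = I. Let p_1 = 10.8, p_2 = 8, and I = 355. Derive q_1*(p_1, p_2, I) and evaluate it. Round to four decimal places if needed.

Perfect substitutes: compare marginal utility per dollar. 6/p_1 vs 3/p_2 → 0.5556 vs 0.375.
q_1 gives more utility per dollar, so spend all income on q_1: q_1* = I/p_1, q_2* = 0.
Numerically: q_1* = 32.8704, q_2* = 0.

q_1* = 32.8704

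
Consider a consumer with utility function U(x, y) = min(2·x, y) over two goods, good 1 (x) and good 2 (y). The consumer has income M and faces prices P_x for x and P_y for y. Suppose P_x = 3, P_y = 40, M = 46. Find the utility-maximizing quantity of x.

Leontief preferences: the optimum is at the kink where x/1 = y/2, i.e. y = 2·x.
Budget: P_x·x + P_y·2·x = M, so (P_x + 2·P_y)·x = M.
Demand: x*(P_x,P_y,M) = M/(P_x + 2·P_y), y* = 2·M/(P_x + 2·P_y).
Here 3 + 2·40 = 83, giving x* = 0.5542.

x* = 0.5542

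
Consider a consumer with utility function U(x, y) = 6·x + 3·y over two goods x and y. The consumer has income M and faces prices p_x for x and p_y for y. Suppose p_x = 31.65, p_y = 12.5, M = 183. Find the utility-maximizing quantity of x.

Perfect substitutes: compare marginal utility per dollar. 6/p_x vs 3/p_y → 0.1896 vs 0.24.
y gives more utility per dollar, so spend all income on y: y* = M/p_y, x* = 0.
Numerically: x* = 0, y* = 14.64.

x* = 0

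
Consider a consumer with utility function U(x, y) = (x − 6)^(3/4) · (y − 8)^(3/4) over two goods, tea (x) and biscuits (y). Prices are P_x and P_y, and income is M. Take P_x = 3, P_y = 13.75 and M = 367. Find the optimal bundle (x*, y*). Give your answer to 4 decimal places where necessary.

x* = 45.8333, y* = 16.6909

Let x' = x−6, y' = y−8. MRS = y'/x' = P_x/P_y.
After buying the subsistence bundle (6, 8), a share 0.5 of the remaining income goes to x: x* = 6 + 0.5·(M − 6P_x − 8P_y)/P_x.
Discretionary income = 367 − 6·3 − 8·13.75 = 239; x* = 6 + 0.5·239/3 = 45.8333; y* = 8 + 0.5·239/13.75 = 16.6909.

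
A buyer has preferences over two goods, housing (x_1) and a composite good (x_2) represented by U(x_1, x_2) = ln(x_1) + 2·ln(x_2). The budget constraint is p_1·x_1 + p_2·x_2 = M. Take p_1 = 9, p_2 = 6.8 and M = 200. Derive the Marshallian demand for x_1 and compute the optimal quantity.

Demand: x_1*(p_1,p_2,M) = 1/3·M/p_1 and x_2* = 2/3·M/p_2.
At p_1=9, p_2=6.8, M=200: x_1* = 1/3·200/9 = 7.4074.

x_1* = 7.4074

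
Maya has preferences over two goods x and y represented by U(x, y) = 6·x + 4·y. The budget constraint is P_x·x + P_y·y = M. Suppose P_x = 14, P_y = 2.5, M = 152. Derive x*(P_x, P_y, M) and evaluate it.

x* = 0

Perfect substitutes: compare marginal utility per dollar. 6/P_x vs 4/P_y → 0.4286 vs 1.6.
y gives more utility per dollar, so spend all income on y: y* = M/P_y, x* = 0.
Numerically: x* = 0, y* = 60.8.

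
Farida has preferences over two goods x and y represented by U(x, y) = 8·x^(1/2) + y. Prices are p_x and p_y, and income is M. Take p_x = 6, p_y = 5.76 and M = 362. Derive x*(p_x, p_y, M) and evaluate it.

x* = 14.7456

Utility is quasi-linear in y; the FOC for x is 4/√x = p_x/p_y.
Thus x* = (4·p_y/p_x)² — independent of M — with the rest of income spent on y.
Plugging in: x* = (4·5.76/6)² = 14.7456.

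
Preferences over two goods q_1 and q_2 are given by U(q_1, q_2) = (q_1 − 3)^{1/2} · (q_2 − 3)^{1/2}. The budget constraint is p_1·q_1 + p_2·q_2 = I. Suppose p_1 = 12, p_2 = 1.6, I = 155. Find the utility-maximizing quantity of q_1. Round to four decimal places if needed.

q_1* = 7.7583

MRS = (q_2−3)/(q_1−3). Tangency with p_1/p_2 gives q_2−3 = (p_1/p_2)·(q_1−3).
After buying the subsistence bundle (3, 3), a share 0.5 of the remaining income goes to q_1: q_1* = 3 + 0.5·(I − 3p_1 − 3p_2)/p_1.
Discretionary income = 155 − 3·12 − 3·1.6 = 114.2; q_1* = 3 + 0.5·114.2/12 = 7.7583.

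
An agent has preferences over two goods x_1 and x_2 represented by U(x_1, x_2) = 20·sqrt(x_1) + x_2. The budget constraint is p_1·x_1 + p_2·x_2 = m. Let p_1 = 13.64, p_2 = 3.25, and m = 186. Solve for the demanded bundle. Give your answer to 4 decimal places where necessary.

Utility is quasi-linear in x_2; the FOC for x_1 is 10/√x_1 = p_1/p_2.
Solve: √x_1 = 10·p_2/p_1, so x_1*(p_1,p_2) = (10·p_2/p_1)², and x_2* = (m − p_1·x_1*)/p_2.
Plugging in: x_1* = (10·3.25/13.64)² = 5.6772, x_2* = 33.4038.

x_1* = 5.6772, x_2* = 33.4038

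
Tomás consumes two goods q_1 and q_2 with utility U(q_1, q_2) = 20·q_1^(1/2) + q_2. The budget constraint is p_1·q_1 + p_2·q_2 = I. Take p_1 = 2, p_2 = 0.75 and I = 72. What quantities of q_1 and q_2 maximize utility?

q_1* = 14.0625, q_2* = 58.5

Solve: √q_1 = 10·p_2/p_1, so q_1*(p_1,p_2) = (10·p_2/p_1)², and q_2* = (I − p_1·q_1*)/p_2.
Plugging in: q_1* = (10·0.75/2)² = 14.0625, q_2* = 58.5.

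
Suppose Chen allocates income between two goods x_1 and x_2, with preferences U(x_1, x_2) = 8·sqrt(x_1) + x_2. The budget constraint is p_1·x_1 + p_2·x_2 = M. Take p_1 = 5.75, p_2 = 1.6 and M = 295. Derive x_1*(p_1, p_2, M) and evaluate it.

Plugging in: x_1* = (4·1.6/5.75)² = 1.2389.

x_1* = 1.2389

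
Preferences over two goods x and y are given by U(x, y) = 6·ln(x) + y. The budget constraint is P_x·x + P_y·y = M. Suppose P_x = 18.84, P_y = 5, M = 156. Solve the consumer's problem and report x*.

x* = 1.5924

Set MRS = P_x/P_y: (6/x)/1 = P_x/P_y.
So x*(P_x,P_y) = 6·P_y/P_x, independent of income; and y* = (M − 6·P_y)/P_y.
At the given prices: x* = 6·5/18.84 = 1.5924.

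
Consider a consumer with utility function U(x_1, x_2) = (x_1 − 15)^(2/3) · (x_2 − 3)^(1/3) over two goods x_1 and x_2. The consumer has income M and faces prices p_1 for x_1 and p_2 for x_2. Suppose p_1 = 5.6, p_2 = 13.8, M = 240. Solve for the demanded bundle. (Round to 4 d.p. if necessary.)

Discretionary income = 240 − 15·5.6 − 3·13.8 = 114.6; x_1* = 15 + 2/3·114.6/5.6 = 28.6429; x_2* = 3 + 1/3·114.6/13.8 = 5.7681.

x_1* = 28.6429, x_2* = 5.7681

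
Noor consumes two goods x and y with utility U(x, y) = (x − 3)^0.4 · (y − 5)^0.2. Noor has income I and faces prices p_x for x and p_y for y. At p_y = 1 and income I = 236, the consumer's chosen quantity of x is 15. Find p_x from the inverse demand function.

p_x = 11

This is Cobb-Douglas in (x−3, y−5): tangency gives 0.4·p_y·(y−5) = 0.2·p_x·(x−3).
Substituting into the budget: x* = 3 + 2/3·(I − 3·p_x − 5·p_y)/p_x, and y* = 5 + 1/3·(…)/p_y.
Set x* = 15 in the demand function and solve for p_x: p_x = 11.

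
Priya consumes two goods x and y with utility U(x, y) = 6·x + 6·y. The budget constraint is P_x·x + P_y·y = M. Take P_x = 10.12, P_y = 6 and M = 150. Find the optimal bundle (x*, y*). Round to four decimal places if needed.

x* = 0, y* = 25

Linear utility — the consumer picks whichever good has higher MU/price: 6/10.12 = 0.5929 vs 6/6 = 1.
y gives more utility per dollar, so spend all income on y: y* = M/P_y, x* = 0.
Numerically: x* = 0, y* = 25.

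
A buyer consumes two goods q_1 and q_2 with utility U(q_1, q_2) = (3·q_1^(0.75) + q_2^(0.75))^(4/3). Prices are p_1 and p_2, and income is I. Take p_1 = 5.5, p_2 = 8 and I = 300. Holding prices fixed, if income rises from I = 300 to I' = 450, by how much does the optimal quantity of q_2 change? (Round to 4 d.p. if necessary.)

Δq_2* = 0.0749

MU_q_1 ∝ 3·q_1^(-0.25), MU_q_2 ∝ q_2^(-0.25), so MRS = 3·(q_2/q_1)^(0.25) = p_1/p_2.
Hence q_2/q_1 = ((1/3)·p_1/p_2)^(1/(0.25)), i.e. raised to the 4 power.
With the ratio pinned down, the budget gives q_1* = I/(p_1 + p_2·(q_2/q_1)) and q_2* = (q_2/q_1)·q_1*.
Numerically q_2/q_1 = 0.002758, so q_1* = 300/(5.5 + 8·0.002758) = 54.3275 and q_2* = 0.002758·54.3275 = 0.1498.
At I' = 450: q_2* = 0.2248. Change: 0.2248 − 0.1498 = 0.0749.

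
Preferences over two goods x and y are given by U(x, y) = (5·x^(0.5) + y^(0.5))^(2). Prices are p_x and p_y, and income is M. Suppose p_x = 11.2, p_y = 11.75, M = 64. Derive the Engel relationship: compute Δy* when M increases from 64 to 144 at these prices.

From the CES first-order condition, 5·(y/x)^(0.5) = p_x/p_y.
Solve for the ratio: y/x = [(1/5)·p_x/p_y]^(2).
Substitute y = (y/x)·x into the budget: x* = M/(p_x + p_y·(y/x)).
Numerically y/x = 0.036343, so x* = 64/(11.2 + 11.75·0.036343) = 5.5044 and y* = 0.036343·5.5044 = 0.2.
At M' = 144: y* = 0.4501. Change: 0.4501 − 0.2 = 0.2501.

Δy* = 0.2501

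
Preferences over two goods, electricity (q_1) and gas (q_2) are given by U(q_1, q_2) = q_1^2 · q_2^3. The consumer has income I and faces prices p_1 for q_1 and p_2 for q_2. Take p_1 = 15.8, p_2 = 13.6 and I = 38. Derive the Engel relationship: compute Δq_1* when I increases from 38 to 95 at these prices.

Δq_1* = 1.443

The MRS is (2/3)·q_2/q_1. Set MRS = p_1/p_2.
So 2·p_2·q_2 = 3·p_1·q_1; combined with the budget, a share 0.4 of income goes to q_1.
Demand: q_1*(p_1,p_2,I) = 0.4·I/p_1 and q_2* = 0.6·I/p_2.
At p_1=15.8, p_2=13.6, I=38: q_1* = 0.4·38/15.8 = 0.962.
At I' = 95: q_1* = 2.4051. Change: 2.4051 − 0.962 = 1.443.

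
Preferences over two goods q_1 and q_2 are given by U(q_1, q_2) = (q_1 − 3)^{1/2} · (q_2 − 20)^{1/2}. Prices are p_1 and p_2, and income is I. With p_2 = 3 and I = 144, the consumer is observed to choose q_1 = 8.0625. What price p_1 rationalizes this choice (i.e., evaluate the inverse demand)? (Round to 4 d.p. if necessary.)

MRS = (q_2−20)/(q_1−3). Tangency with p_1/p_2 gives q_2−20 = (p_1/p_2)·(q_1−3).
Substituting into the budget: q_1* = 3 + 0.5·(I − 3·p_1 − 20·p_2)/p_1, and q_2* = 20 + 0.5·(…)/p_2.
Set q_1* = 8.0625 in the demand function and solve for p_1: p_1 = 6.4.

p_1 = 6.4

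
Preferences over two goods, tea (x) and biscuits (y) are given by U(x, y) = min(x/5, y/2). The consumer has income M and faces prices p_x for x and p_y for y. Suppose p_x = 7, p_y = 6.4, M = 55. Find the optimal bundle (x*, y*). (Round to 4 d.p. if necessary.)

x* = 5.7531, y* = 2.3013

With perfect complements, no substitution: consume in ratio x:y = 5:2.
Budget: p_x·x + p_y·(2/5)·x = M, so (5·p_x + 2·p_y)·x = 5·M.
Demand: x*(p_x,p_y,M) = 5·M/(5·p_x + 2·p_y), y* = 2·M/(5·p_x + 2·p_y).
Here 5·7 + 2·6.4 = 47.8, giving x* = 5.7531 and y* = 2.3013.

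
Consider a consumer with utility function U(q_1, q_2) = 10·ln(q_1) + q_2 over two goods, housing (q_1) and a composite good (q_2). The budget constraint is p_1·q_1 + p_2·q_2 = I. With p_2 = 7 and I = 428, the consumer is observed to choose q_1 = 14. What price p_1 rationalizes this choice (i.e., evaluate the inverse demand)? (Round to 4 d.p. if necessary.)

MU_q_1 = 10/q_1, MU_q_2 = 1. Tangency: 10/q_1 = p_1/p_2.
So q_1*(p_1,p_2) = 10·p_2/p_1, independent of income; and q_2* = (I − 10·p_2)/p_2.
Set q_1* = 14 in the demand function and solve for p_1: p_1 = 5.

p_1 = 5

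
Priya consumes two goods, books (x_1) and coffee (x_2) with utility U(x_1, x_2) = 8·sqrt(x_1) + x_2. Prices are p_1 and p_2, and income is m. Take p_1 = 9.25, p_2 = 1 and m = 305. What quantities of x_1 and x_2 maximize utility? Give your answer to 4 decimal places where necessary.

x_1* = 0.187, x_2* = 303.2703

Utility is quasi-linear in x_2; the FOC for x_1 is 4/√x_1 = p_1/p_2.
Thus x_1* = (4·p_2/p_1)² — independent of m — with the rest of income spent on x_2.
Plugging in: x_1* = (4·1/9.25)² = 0.187, x_2* = 303.2703.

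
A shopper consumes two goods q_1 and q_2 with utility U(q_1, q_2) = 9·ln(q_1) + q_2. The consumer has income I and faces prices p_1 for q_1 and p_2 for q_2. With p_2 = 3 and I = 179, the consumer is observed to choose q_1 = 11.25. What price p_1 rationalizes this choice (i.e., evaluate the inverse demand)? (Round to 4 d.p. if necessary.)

p_1 = 2.4

Set MRS = p_1/p_2: (9/q_1)/1 = p_1/p_2.
So q_1*(p_1,p_2) = 9·p_2/p_1, independent of income; and q_2* = (I − 9·p_2)/p_2.
Set q_1* = 11.25 in the demand function and solve for p_1: p_1 = 2.4.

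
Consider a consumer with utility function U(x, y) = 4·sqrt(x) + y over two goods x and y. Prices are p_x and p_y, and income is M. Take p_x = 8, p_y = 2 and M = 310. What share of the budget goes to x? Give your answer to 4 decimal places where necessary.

Utility is quasi-linear in y; the FOC for x is 2/√x = p_x/p_y.
Thus x* = (2·p_y/p_x)² — independent of M — with the rest of income spent on y.
Plugging in: x* = (2·2/8)² = 0.25, y* = 154.
Expenditure on x: 8·0.25 = 2; share = 0.0065.

share on x = 0.0065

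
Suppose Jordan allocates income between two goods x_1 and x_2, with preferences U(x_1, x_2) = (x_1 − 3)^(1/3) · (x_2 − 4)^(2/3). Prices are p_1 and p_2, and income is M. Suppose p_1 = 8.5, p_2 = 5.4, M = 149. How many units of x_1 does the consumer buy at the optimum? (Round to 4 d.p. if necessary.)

Let x_1' = x_1−3, x_2' = x_2−4. MRS = (1/2)·x_2'/x_1' = p_1/p_2.
Substituting into the budget: x_1* = 3 + 1/3·(M − 3·p_1 − 4·p_2)/p_1, and x_2* = 4 + 2/3·(…)/p_2.
Discretionary income = 149 − 3·8.5 − 4·5.4 = 101.9; x_1* = 3 + 1/3·101.9/8.5 = 6.9961.

x_1* = 6.9961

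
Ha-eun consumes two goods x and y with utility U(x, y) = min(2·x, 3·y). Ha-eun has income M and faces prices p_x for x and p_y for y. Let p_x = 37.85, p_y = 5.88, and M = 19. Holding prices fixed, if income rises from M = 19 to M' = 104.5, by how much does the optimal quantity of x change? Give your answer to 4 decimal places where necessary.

Δx* = 2.0469

With perfect complements, no substitution: consume in ratio x:y = 3:2.
Budget: p_x·x + p_y·(2/3)·x = M, so (3·p_x + 2·p_y)·x = 3·M.
Demand: x*(p_x,p_y,M) = 3·M/(3·p_x + 2·p_y), y* = 2·M/(3·p_x + 2·p_y).
Here 3·37.85 + 2·5.88 = 125.31, giving x* = 0.4549.
At M' = 104.5: x* = 2.5018. Change: 2.5018 − 0.4549 = 2.0469.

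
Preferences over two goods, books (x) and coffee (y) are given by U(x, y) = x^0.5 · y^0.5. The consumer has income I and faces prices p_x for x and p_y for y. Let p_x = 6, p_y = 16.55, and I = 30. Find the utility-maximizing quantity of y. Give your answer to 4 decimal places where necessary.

At p_x=6, p_y=16.55, I=30: y* = 0.5·30/16.55 = 0.9063.

y* = 0.9063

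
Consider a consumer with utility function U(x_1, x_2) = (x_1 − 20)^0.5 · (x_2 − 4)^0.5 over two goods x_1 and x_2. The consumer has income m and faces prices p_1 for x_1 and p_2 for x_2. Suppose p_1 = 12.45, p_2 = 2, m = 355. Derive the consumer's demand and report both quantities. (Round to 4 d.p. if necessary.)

MRS = (x_2−4)/(x_1−20). Tangency with p_1/p_2 gives x_2−4 = (p_1/p_2)·(x_1−20).
After buying the subsistence bundle (20, 4), a share 0.5 of the remaining income goes to x_1: x_1* = 20 + 0.5·(m − 20p_1 − 4p_2)/p_1.
Discretionary income = 355 − 20·12.45 − 4·2 = 98; x_1* = 20 + 0.5·98/12.45 = 23.9357; x_2* = 4 + 0.5·98/2 = 28.5.

x_1* = 23.9357, x_2* = 28.5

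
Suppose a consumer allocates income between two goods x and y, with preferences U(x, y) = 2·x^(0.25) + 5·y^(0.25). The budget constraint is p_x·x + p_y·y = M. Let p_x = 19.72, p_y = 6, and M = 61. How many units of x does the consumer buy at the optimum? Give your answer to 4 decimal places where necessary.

From the CES first-order condition, (2/5)·(y/x)^(0.75) = p_x/p_y.
Solve for the ratio: y/x = [(5/2)·p_x/p_y]^(4/3).
With the ratio pinned down, the budget gives x* = M/(p_x + p_y·(y/x)) and y* = (y/x)·x*.
Numerically y/x = 16.58037, so x* = 61/(19.72 + 6·16.58037) = 0.5117.

x* = 0.5117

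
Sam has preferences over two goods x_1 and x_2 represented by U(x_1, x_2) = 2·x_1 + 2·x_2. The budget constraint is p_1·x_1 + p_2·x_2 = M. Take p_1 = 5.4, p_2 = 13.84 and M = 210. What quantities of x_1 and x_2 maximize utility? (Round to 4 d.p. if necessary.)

Perfect substitutes: compare marginal utility per dollar. 2/p_1 vs 2/p_2 → 0.3704 vs 0.1445.
x_1 gives more utility per dollar, so spend all income on x_1: x_1* = M/p_1, x_2* = 0.
Numerically: x_1* = 38.8889, x_2* = 0.

x_1* = 38.8889, x_2* = 0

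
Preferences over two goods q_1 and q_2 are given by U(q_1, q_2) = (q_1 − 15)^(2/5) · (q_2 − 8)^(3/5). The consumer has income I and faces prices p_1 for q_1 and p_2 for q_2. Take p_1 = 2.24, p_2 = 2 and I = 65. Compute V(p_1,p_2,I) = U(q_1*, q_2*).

Let q_1' = q_1−15, q_2' = q_2−8. MRS = (2/3)·q_2'/q_1' = p_1/p_2.
After buying the subsistence bundle (15, 8), a share 0.4 of the remaining income goes to q_1: q_1* = 15 + 0.4·(I − 15p_1 − 8p_2)/p_1.
Discretionary income = 65 − 15·2.24 − 8·2 = 15.4; q_1* = 15 + 0.4·15.4/2.24 = 17.75; q_2* = 8 + 0.6·15.4/2 = 12.62.
Utility at the optimum: U(17.75, 12.62) = 3.7542.

V = 3.7542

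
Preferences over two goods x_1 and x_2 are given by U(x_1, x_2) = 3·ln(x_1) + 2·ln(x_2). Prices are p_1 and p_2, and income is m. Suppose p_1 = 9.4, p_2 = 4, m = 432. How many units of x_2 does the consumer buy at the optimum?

x_2* = 43.2

MU_x_1/MU_x_2 = (3·x_2)/(2·x_1); tangency sets this equal to p_1/p_2.
So 3·p_2·x_2 = 2·p_1·x_1; combined with the budget, a share 0.6 of income goes to x_1.
Demand: x_1*(p_1,p_2,m) = 0.6·m/p_1 and x_2* = 0.4·m/p_2.
At p_1=9.4, p_2=4, m=432: x_2* = 0.4·432/4 = 43.2.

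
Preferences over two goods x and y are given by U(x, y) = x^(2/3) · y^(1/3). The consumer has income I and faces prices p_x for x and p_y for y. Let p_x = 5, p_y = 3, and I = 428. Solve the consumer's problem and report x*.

x* = 57.0667

MU_x/MU_y = (2/3·y)/(1/3·x); tangency sets this equal to p_x/p_y.
Rearranging, p_y·y = (1/2)·p_x·x. Substituting into the budget gives p_x·x·(1 + (1/2)) = I.
Demand: x*(p_x,p_y,I) = 2/3·I/p_x and y* = 1/3·I/p_y.
At p_x=5, p_y=3, I=428: x* = 2/3·428/5 = 57.0667.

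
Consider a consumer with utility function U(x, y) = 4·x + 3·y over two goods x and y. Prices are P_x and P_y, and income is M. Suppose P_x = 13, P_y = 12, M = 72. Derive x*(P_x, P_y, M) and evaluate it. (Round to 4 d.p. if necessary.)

x gives more utility per dollar, so spend all income on x: x* = M/P_x, y* = 0.
Numerically: x* = 5.5385, y* = 0.

x* = 5.5385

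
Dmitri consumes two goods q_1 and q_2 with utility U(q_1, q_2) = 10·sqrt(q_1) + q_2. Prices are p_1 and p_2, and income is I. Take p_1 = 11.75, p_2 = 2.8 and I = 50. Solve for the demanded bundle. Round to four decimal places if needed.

q_1* = 1.4196, q_2* = 11.8997

Set MRS = p_1/p_2: 5·q_1^(−1/2) = p_1/p_2.
Thus q_1* = (5·p_2/p_1)² — independent of I — with the rest of income spent on q_2.
Plugging in: q_1* = (5·2.8/11.75)² = 1.4196, q_2* = 11.8997.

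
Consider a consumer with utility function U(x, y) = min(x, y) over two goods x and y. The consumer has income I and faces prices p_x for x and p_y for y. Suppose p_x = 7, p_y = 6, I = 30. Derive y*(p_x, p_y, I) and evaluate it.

y* = 2.3077

Demand: x*(p_x,p_y,I) = I/(p_x + p_y), y* = I/(p_x + p_y).
Here 7 + 6 = 13, giving y* = 2.3077.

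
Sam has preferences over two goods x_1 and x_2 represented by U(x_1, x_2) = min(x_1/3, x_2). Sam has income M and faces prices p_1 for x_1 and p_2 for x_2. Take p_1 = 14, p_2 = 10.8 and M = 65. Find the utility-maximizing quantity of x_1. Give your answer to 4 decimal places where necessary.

With perfect complements, no substitution: consume in ratio x_1:x_2 = 3:1.
Budget: p_1·x_1 + p_2·(1/3)·x_1 = M, so (3·p_1 + p_2)·x_1 = 3·M.
Demand: x_1*(p_1,p_2,M) = 3·M/(3·p_1 + p_2), x_2* = M/(3·p_1 + p_2).
Here 3·14 + 10.8 = 52.8, giving x_1* = 3.6932.

x_1* = 3.6932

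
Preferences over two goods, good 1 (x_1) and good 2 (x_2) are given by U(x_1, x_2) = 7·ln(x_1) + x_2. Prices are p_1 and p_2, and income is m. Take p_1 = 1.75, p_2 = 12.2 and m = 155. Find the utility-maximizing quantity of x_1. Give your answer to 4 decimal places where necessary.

x_1* = 48.8

Set MRS = p_1/p_2: (7/x_1)/1 = p_1/p_2.
So x_1*(p_1,p_2) = 7·p_2/p_1, independent of income; and x_2* = (m − 7·p_2)/p_2.
At the given prices: x_1* = 7·12.2/1.75 = 48.8.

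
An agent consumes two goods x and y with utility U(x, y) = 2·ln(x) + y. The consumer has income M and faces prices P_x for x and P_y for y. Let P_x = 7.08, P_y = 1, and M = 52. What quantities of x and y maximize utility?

x* = 0.2825, y* = 50

Set MRS = P_x/P_y: (2/x)/1 = P_x/P_y.
So x*(P_x,P_y) = 2·P_y/P_x, independent of income; and y* = (M − 2·P_y)/P_y.
At the given prices: x* = 2·1/7.08 = 0.2825, and y* = 50.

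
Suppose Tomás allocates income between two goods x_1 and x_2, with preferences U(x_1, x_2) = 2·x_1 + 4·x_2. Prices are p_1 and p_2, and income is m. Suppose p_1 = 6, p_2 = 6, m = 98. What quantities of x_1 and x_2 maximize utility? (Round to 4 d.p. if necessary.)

x_2 gives more utility per dollar, so spend all income on x_2: x_2* = m/p_2, x_1* = 0.
Numerically: x_1* = 0, x_2* = 16.3333.

x_1* = 0, x_2* = 16.3333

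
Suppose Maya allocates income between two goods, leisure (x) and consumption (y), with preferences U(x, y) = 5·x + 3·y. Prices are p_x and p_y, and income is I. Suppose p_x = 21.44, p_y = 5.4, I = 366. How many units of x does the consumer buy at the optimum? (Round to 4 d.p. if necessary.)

Perfect substitutes: compare marginal utility per dollar. 5/p_x vs 3/p_y → 0.2332 vs 0.5556.
y gives more utility per dollar, so spend all income on y: y* = I/p_y, x* = 0.
Numerically: x* = 0, y* = 67.7778.

x* = 0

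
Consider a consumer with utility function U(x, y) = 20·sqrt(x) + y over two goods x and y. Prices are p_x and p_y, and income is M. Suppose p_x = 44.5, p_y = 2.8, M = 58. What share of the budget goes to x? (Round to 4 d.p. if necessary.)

share on x = 0.3038

Utility is quasi-linear in y; the FOC for x is 10/√x = p_x/p_y.
Thus x* = (10·p_y/p_x)² — independent of M — with the rest of income spent on y.
Plugging in: x* = (10·2.8/44.5)² = 0.3959, y* = 14.4222.
Expenditure on x: 44.5·0.3959 = 17.618; share = 0.3038.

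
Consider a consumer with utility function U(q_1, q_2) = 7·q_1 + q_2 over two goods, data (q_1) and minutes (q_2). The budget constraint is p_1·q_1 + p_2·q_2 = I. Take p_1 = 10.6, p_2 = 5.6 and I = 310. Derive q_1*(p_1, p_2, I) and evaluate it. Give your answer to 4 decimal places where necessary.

q_1* = 29.2453

q_1 gives more utility per dollar, so spend all income on q_1: q_1* = I/p_1, q_2* = 0.
Numerically: q_1* = 29.2453, q_2* = 0.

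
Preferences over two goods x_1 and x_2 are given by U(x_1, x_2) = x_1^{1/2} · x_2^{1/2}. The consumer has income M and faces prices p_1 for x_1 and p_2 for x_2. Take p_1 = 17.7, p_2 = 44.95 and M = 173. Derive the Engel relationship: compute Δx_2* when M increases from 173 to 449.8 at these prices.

Tangency: MRS = x_2/x_1 = p_1/p_2.
So 0.5·p_2·x_2 = 0.5·p_1·x_1; combined with the budget, a share 0.5 of income goes to x_1.
Demand: x_1*(p_1,p_2,M) = 0.5·M/p_1 and x_2* = 0.5·M/p_2.
At p_1=17.7, p_2=44.95, M=173: x_2* = 0.5·173/44.95 = 1.9244.
At M' = 449.8: x_2* = 5.0033. Change: 5.0033 − 1.9244 = 3.079.

Δx_2* = 3.079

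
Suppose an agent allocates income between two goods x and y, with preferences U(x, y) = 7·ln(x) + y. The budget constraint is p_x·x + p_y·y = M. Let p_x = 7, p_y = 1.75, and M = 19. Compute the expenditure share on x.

share on x = 0.6447

Set MRS = p_x/p_y: (7/x)/1 = p_x/p_y.
So x*(p_x,p_y) = 7·p_y/p_x, independent of income; and y* = (M − 7·p_y)/p_y.
At the given prices: x* = 7·1.75/7 = 1.75, and y* = 3.8571.
Expenditure on x: 7·1.75 = 12.25; share = 0.6447.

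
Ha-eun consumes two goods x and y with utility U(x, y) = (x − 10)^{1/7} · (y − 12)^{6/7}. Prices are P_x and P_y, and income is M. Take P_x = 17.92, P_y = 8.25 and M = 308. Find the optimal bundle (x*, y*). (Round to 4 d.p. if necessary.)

x* = 10.2376, y* = 15.0961

This is Cobb-Douglas in (x−10, y−12): tangency gives 1/7·P_y·(y−12) = 6/7·P_x·(x−10).
Substituting into the budget: x* = 10 + 1/7·(M − 10·P_x − 12·P_y)/P_x, and y* = 12 + 6/7·(…)/P_y.
Discretionary income = 308 − 10·17.92 − 12·8.25 = 29.8; x* = 10 + 1/7·29.8/17.92 = 10.2376; y* = 12 + 6/7·29.8/8.25 = 15.0961.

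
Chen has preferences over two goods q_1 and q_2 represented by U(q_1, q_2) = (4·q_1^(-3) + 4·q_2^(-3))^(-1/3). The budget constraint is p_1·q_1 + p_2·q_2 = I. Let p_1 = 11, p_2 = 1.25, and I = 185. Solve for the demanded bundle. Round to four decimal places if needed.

MU_q_1 ∝ 4·q_1^(-4), MU_q_2 ∝ 4·q_2^(-4), so MRS = (q_2/q_1)^(4) = p_1/p_2.
Solve for the ratio: q_2/q_1 = [p_1/p_2]^(0.25).
With the ratio pinned down, the budget gives q_1* = I/(p_1 + p_2·(q_2/q_1)) and q_2* = (q_2/q_1)·q_1*.
Numerically q_2/q_1 = 1.722347, so q_1* = 185/(11 + 1.25·1.722347) = 14.0653 and q_2* = 1.722347·14.0653 = 24.2253.

q_1* = 14.0653, q_2* = 24.2253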